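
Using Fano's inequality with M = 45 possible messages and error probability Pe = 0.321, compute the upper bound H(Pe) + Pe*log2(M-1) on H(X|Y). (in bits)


H(Pe) = -Pe*log2(Pe) - (1-Pe)*log2(1-Pe) = -0.321*log2(0.321) - 0.679*log2(0.679) = 0.526233 + 0.379233 = 0.9055. Pe*log2(M-1) = 0.321*log2(44) = 1.752478. Bound = H(Pe) + Pe*log2(M-1) = 0.526233 + 0.379233 + 1.752478 = 2.6579

2.6579 bits


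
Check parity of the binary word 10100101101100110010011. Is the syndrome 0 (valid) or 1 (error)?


Syndrome = XOR of all bits = 1 XOR 0 XOR 1 XOR 0 XOR 0 XOR 1 XOR 0 XOR 1 XOR 1 XOR 0 XOR 1 XOR 1 XOR 0 XOR 0 XOR 1 XOR 1 XOR 0 XOR 0 XOR 1 XOR 0 XOR 0 XOR 1 XOR 1 = 0

0


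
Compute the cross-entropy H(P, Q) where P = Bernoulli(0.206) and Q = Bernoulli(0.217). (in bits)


H(P,Q) = -p*log2(q) - (1-p)*log2(1-q). -0.206*log2(0.217) = 0.454072; -0.794*log2(0.783) = 0.280215. H(P,Q) = 0.454072 + 0.280215 = 0.7343

0.7343 bits


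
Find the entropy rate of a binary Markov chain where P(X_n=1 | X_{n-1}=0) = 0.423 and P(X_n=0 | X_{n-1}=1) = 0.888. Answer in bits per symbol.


Stationary distribution: pi_0 = p10/(p01+p10) = 0.6773, pi_1 = 0.3227. Entropy rate H' = pi_0*H(p01) + pi_1*H(p10) = 0.6773*0.9828 + 0.3227*0.5059 = 0.8289

0.8289 bits/symbol


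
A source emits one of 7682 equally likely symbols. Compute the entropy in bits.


H = log2(n) = log2(7682) = 12.9073

12.9073 bits


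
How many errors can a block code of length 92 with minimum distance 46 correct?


Correction capability = floor((d-1)/2) = floor((46-1)/2) = 22

22 errors


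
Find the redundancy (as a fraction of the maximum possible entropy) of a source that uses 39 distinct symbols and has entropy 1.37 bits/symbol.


H_max = log2(K) = log2(39) = 5.2854 bits/symbol. Redundancy = 1 - H/H_max = 1 - 1.37/5.2854 = 1 - 0.2592 = 0.7408

0.7408


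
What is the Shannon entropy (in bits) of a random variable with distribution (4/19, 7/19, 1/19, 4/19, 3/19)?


H = -sum(p_i * log2(p_i)). Terms: -(4/19)*log2(4/19) = 0.473248; -(7/19)*log2(7/19) = 0.530737; -(1/19)*log2(1/19) = 0.223575; -(4/19)*log2(4/19) = 0.473248; -(3/19)*log2(3/19) = 0.420468. H = 0.473248 + 0.530737 + 0.223575 + 0.473248 + 0.420468 = 2.1213

2.1213 bits


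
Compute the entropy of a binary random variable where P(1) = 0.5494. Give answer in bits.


H = -p*log2(p) - (1-p)*log2(1-p). -0.5494*log2(0.5494) = 0.474721; -0.4506*log2(0.4506) = 0.518226. H = 0.474721 + 0.518226 = 0.9929

0.9929 bits


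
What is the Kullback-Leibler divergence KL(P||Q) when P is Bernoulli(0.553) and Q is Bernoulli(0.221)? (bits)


KL = p*log2(p/q) + (1-p)*log2((1-p)/(1-q)) = 0.553*log2(0.553/0.221) + 0.447*log2(0.447/0.779) = 0.3735

0.3735 bits


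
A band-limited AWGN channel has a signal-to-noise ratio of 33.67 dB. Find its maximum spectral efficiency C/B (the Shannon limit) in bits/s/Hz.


SNR_linear = 10^(33.67/10) = 2328.0913; C/B = log2(1 + SNR_linear) = log2(1 + 2328.0913) = 11.1856

11.1856 bits/s/Hz


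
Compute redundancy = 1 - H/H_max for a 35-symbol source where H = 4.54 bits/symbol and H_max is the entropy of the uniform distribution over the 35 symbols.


H_max = log2(K) = log2(35) = 5.1293 bits/symbol. Redundancy = 1 - H/H_max = 1 - 4.54/5.1293 = 1 - 0.8851 = 0.1149

0.1149


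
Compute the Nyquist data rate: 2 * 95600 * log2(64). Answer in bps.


Rate = 2 * B * log2(M) = 2 * 95600 * 6.0 = 1147200.0

1147200.0 bps


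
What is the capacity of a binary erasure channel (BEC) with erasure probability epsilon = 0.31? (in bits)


C = 1 - epsilon = 1 - 0.31 = 0.69

0.69 bits


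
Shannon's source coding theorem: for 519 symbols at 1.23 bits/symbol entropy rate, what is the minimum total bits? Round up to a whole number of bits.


Minimum bits >= n * H = 519 * 1.23 = 638.37, rounded up to a whole number of bits = 639

639 bits


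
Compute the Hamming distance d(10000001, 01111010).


Count differing positions: ^ ^ ^ ^ ^ . ^ ^ = 7 differences

7


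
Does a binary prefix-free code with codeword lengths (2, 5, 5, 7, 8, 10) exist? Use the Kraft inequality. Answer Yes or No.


Kraft sum = sum(2^(-l_i)) = 0.3252, need <= 1. Result: satisfied (a binary prefix-free code with these lengths exists)

Yes


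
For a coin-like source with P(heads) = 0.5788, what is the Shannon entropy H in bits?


H = -p*log2(p) - (1-p)*log2(1-p). -0.5788*log2(0.5788) = 0.456594; -0.4212*log2(0.4212) = 0.525414. H = 0.456594 + 0.525414 = 0.982

0.982 bits


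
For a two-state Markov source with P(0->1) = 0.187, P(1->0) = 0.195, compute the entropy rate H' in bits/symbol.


Stationary distribution: pi_0 = p10/(p01+p10) = 0.5105, pi_1 = 0.4895. Entropy rate H' = pi_0*H(p01) + pi_1*H(p10) = 0.5105*0.6952 + 0.4895*0.7118 = 0.7033

0.7033 bits/symbol


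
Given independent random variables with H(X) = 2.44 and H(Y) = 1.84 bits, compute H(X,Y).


For independent variables, H(X,Y) = H(X) + H(Y) = 2.44 + 1.84 = 4.28

4.28 bits


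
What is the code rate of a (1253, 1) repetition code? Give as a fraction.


Rate = k/n = 1/1253

1/1253


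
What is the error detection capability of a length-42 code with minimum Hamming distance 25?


Detection capability = d_min - 1 = 25 - 1 = 24

24 errors


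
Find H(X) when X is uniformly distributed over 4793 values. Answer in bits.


H = log2(n) = log2(4793) = 12.2267

12.2267 bits


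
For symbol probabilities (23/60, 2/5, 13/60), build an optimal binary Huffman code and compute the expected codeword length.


Huffman construction (repeatedly merge the two least-probable nodes; each merge adds 1 bit to every symbol beneath it): 13/60 + 23/60 = 3/5; 2/5 + 3/5 = 1. Resulting codeword lengths (in the order the probabilities were given): (2, 1, 2). L_avg = sum(p_i * l_i) = 23/60*2 + 2/5*1 + 13/60*2 = 8/5 = 1.6

1.6 bits


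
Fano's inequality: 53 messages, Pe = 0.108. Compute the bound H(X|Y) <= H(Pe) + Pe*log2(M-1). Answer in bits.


H(Pe) = -Pe*log2(Pe) - (1-Pe)*log2(1-Pe) = -0.108*log2(0.108) - 0.892*log2(0.892) = 0.346777 + 0.147077 = 0.4939. Pe*log2(M-1) = 0.108*log2(52) = 0.615647. Bound = H(Pe) + Pe*log2(M-1) = 0.346777 + 0.147077 + 0.615647 = 1.1095

1.1095 bits


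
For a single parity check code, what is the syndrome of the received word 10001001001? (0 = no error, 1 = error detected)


Syndrome = XOR of all bits = 1 XOR 0 XOR 0 XOR 0 XOR 1 XOR 0 XOR 0 XOR 1 XOR 0 XOR 0 XOR 1 = 0

0


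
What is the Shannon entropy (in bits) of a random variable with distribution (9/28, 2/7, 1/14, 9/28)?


H = -sum(p_i * log2(p_i)). Terms: -(9/28)*log2(9/28) = 0.526317; -(2/7)*log2(2/7) = 0.516387; -(1/14)*log2(1/14) = 0.271954; -(9/28)*log2(9/28) = 0.526317. H = 0.526317 + 0.516387 + 0.271954 + 0.526317 = 1.841

1.841 bits


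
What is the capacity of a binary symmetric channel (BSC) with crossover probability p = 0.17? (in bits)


H(p) = -p*log2(p) - (1-p)*log2(1-p) = -0.17*log2(0.17) - 0.83*log2(0.83) = 0.434587 + 0.223118 = 0.6577. C = 1 - H(p) = 1 - 0.6577 = 0.3423

0.3423 bits


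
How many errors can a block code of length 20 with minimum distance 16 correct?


Correction capability = floor((d-1)/2) = floor((16-1)/2) = 7

7 errors


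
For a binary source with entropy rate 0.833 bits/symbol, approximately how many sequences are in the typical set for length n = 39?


log2|A_typical| = nH = 39 * 0.833 = 32.487, so |A_typical| ~ 2^32.487 = 6.020e+09

6.020e+09


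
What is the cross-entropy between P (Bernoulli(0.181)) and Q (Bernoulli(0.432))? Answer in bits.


H(P,Q) = -p*log2(q) - (1-p)*log2(1-q). -0.181*log2(0.432) = 0.219172; -0.819*log2(0.568) = 0.668334. H(P,Q) = 0.219172 + 0.668334 = 0.8875

0.8875 bits


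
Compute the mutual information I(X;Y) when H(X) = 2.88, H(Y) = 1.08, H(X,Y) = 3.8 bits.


I(X;Y) = H(X) + H(Y) - H(X,Y) = 2.88 + 1.08 - 3.8 = 0.16

0.16 bits


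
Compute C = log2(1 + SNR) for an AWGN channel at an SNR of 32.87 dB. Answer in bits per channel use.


SNR_linear = 10^(32.87/10) = 1936.422; C = log2(1 + SNR_linear) = log2(1 + 1936.422) = 10.9199

10.9199 bits/channel use


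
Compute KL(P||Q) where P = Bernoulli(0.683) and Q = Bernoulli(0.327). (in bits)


KL = p*log2(p/q) + (1-p)*log2((1-p)/(1-q)) = 0.683*log2(0.683/0.327) + 0.317*log2(0.317/0.673) = 0.3815

0.3815 bits


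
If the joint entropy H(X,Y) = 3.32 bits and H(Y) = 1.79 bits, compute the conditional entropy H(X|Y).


H(X|Y) = H(X,Y) - H(Y) = 3.32 - 1.79 = 1.53

1.53 bits


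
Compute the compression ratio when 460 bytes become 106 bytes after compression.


Ratio = original / compressed = 460 / 106 = 4.3396

4.3396


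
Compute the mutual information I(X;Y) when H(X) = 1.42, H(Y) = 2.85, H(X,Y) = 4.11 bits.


I(X;Y) = H(X) + H(Y) - H(X,Y) = 1.42 + 2.85 - 4.11 = 0.16

0.16 bits


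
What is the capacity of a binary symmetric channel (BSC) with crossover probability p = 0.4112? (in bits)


H(p) = -p*log2(p) - (1-p)*log2(1-p) = -0.4112*log2(0.4112) - 0.5888*log2(0.5888) = 0.527195 + 0.449932 = 0.9771. C = 1 - H(p) = 1 - 0.9771 = 0.0229

0.0229 bits


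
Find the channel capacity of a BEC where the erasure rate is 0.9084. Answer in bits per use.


C = 1 - epsilon = 1 - 0.9084 = 0.0916

0.0916 bits


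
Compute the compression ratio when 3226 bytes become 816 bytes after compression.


Ratio = original / compressed = 3226 / 816 = 3.9534

3.9534


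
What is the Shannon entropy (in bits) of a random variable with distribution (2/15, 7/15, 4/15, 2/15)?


H = -sum(p_i * log2(p_i)). Terms: -(2/15)*log2(2/15) = 0.387585; -(7/15)*log2(7/15) = 0.513117; -(4/15)*log2(4/15) = 0.508504; -(2/15)*log2(2/15) = 0.387585. H = 0.387585 + 0.513117 + 0.508504 + 0.387585 = 1.7968

1.7968 bits


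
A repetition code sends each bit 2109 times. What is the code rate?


Rate = k/n = 1/2109

1/2109


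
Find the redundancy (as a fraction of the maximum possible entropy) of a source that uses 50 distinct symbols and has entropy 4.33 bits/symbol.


H_max = log2(K) = log2(50) = 5.6439 bits/symbol. Redundancy = 1 - H/H_max = 1 - 4.33/5.6439 = 1 - 0.7672 = 0.2328

0.2328


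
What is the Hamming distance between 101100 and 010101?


Count differing positions: ^ ^ ^ . . ^ = 4 differences

4


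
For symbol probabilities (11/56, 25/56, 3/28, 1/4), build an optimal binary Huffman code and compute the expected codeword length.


Huffman construction (repeatedly merge the two least-probable nodes; each merge adds 1 bit to every symbol beneath it): 3/28 + 11/56 = 17/56; 1/4 + 17/56 = 31/56; 25/56 + 31/56 = 1. Resulting codeword lengths (in the order the probabilities were given): (3, 1, 3, 2). L_avg = sum(p_i * l_i) = 11/56*3 + 25/56*1 + 3/28*3 + 1/4*2 = 13/7 = 1.8571

1.8571 bits


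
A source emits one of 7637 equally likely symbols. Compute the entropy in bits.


H = log2(n) = log2(7637) = 12.8988

12.8988 bits


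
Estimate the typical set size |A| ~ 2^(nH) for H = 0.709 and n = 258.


log2|A_typical| = nH = 258 * 0.709 = 182.922, so |A_typical| ~ 2^182.922 = 1.161e+55

1.161e+55


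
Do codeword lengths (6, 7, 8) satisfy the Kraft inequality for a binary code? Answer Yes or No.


Kraft sum = sum(2^(-l_i)) = 0.0273, need <= 1. Result: satisfied (a binary prefix-free code with these lengths exists)

Yes


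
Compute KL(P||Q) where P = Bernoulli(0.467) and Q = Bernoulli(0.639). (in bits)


KL = p*log2(p/q) + (1-p)*log2((1-p)/(1-q)) = 0.467*log2(0.467/0.639) + 0.533*log2(0.533/0.361) = 0.0884

0.0884 bits


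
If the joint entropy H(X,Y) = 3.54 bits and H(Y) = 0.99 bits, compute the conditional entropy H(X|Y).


H(X|Y) = H(X,Y) - H(Y) = 3.54 - 0.99 = 2.55

2.55 bits


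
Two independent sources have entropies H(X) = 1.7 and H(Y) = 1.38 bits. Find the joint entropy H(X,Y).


For independent variables, H(X,Y) = H(X) + H(Y) = 1.7 + 1.38 = 3.08

3.08 bits


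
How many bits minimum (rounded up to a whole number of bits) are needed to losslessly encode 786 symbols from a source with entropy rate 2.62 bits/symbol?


Minimum bits >= n * H = 786 * 2.62 = 2059.32, rounded up to a whole number of bits = 2060

2060 bits


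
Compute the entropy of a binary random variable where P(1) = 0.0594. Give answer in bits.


H = -p*log2(p) - (1-p)*log2(1-p). -0.0594*log2(0.0594) = 0.241960; -0.9406*log2(0.9406) = 0.083099. H = 0.241960 + 0.083099 = 0.3251

0.3251 bits


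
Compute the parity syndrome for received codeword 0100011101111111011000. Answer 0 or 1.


Syndrome = XOR of all bits = 0 XOR 1 XOR 0 XOR 0 XOR 0 XOR 1 XOR 1 XOR 1 XOR 0 XOR 1 XOR 1 XOR 1 XOR 1 XOR 1 XOR 1 XOR 1 XOR 0 XOR 1 XOR 1 XOR 0 XOR 0 XOR 0 = 1

1


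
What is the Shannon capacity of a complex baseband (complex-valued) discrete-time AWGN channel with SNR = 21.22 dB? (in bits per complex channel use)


SNR_linear = 10^(21.22/10) = 132.4342; C = log2(1 + SNR_linear) = log2(1 + 132.4342) = 7.06

7.06 bits/channel use


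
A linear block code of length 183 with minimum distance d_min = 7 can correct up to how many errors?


Correction capability = floor((d-1)/2) = floor((7-1)/2) = 3

3 errors


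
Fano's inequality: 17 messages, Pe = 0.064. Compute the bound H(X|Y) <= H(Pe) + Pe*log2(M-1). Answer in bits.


H(Pe) = -Pe*log2(Pe) - (1-Pe)*log2(1-Pe) = -0.064*log2(0.064) - 0.936*log2(0.936) = 0.253810 + 0.089313 = 0.3431. Pe*log2(M-1) = 0.064*log2(16) = 0.256000. Bound = H(Pe) + Pe*log2(M-1) = 0.253810 + 0.089313 + 0.256000 = 0.5991

0.5991 bits


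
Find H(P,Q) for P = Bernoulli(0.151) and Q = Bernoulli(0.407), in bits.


H(P,Q) = -p*log2(q) - (1-p)*log2(1-q). -0.151*log2(0.407) = 0.195832; -0.849*log2(0.593) = 0.640058. H(P,Q) = 0.195832 + 0.640058 = 0.8359

0.8359 bits


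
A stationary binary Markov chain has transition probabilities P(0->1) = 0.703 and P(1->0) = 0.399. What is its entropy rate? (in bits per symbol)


Stationary distribution: pi_0 = p10/(p01+p10) = 0.3621, pi_1 = 0.6379. Entropy rate H' = pi_0*H(p01) + pi_1*H(p10) = 0.3621*0.8776 + 0.6379*0.9704 = 0.9368

0.9368 bits/symbol


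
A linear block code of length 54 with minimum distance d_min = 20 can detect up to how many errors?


Detection capability = d_min - 1 = 20 - 1 = 19

19 errors


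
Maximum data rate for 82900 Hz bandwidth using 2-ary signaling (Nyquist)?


Rate = 2 * B * log2(M) = 2 * 82900 * 1.0 = 165800.0

165800.0 bps


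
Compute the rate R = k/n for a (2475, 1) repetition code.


Rate = k/n = 1/2475

1/2475


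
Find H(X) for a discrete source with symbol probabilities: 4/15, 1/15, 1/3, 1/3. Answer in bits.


H = -sum(p_i * log2(p_i)). Terms: -(4/15)*log2(4/15) = 0.508504; -(1/15)*log2(1/15) = 0.260459; -(1/3)*log2(1/3) = 0.528321; -(1/3)*log2(1/3) = 0.528321. H = 0.508504 + 0.260459 + 0.528321 + 0.528321 = 1.8256

1.8256 bits


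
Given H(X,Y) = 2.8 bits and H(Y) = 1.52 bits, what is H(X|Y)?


H(X|Y) = H(X,Y) - H(Y) = 2.8 - 1.52 = 1.28

1.28 bits


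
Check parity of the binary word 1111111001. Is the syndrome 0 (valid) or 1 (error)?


Syndrome = XOR of all bits = 1 XOR 1 XOR 1 XOR 1 XOR 1 XOR 1 XOR 1 XOR 0 XOR 0 XOR 1 = 0

0


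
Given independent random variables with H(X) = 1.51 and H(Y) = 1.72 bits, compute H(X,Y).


For independent variables, H(X,Y) = H(X) + H(Y) = 1.51 + 1.72 = 3.23

3.23 bits


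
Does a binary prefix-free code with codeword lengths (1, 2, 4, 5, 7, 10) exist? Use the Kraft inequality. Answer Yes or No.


Kraft sum = sum(2^(-l_i)) = 0.8525, need <= 1. Result: satisfied (a binary prefix-free code with these lengths exists)

Yes


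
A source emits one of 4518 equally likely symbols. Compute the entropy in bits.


H = log2(n) = log2(4518) = 12.1415

12.1415 bits


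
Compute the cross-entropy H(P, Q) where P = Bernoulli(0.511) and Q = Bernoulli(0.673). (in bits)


H(P,Q) = -p*log2(q) - (1-p)*log2(1-q). -0.511*log2(0.673) = 0.291945; -0.489*log2(0.327) = 0.788580. H(P,Q) = 0.291945 + 0.788580 = 1.0805

1.0805 bits


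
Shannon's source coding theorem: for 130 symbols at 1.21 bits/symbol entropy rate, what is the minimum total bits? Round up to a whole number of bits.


Minimum bits >= n * H = 130 * 1.21 = 157.3, rounded up to a whole number of bits = 158

158 bits


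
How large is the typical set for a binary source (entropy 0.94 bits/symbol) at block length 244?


log2|A_typical| = nH = 244 * 0.94 = 229.36, so |A_typical| ~ 2^229.36 = 1.107e+69

1.107e+69


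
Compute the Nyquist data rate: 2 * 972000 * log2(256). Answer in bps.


Rate = 2 * B * log2(M) = 2 * 972000 * 8.0 = 15552000.0

15552000.0 bps


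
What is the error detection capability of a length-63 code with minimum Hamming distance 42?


Detection capability = d_min - 1 = 42 - 1 = 41

41 errors


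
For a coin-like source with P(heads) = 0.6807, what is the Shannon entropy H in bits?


H = -p*log2(p) - (1-p)*log2(1-p). -0.6807*log2(0.6807) = 0.377727; -0.3193*log2(0.3193) = 0.525892. H = 0.377727 + 0.525892 = 0.9036

0.9036 bits


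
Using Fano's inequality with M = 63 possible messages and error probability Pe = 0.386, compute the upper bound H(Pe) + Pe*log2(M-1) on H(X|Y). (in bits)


H(Pe) = -Pe*log2(Pe) - (1-Pe)*log2(1-Pe) = -0.386*log2(0.386) - 0.614*log2(0.614) = 0.530104 + 0.432065 = 0.9622. Pe*log2(M-1) = 0.386*log2(62) = 2.298320. Bound = H(Pe) + Pe*log2(M-1) = 0.530104 + 0.432065 + 2.298320 = 3.2605

3.2605 bits


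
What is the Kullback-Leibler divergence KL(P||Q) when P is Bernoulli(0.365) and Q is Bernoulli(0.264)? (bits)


KL = p*log2(p/q) + (1-p)*log2((1-p)/(1-q)) = 0.365*log2(0.365/0.264) + 0.635*log2(0.635/0.736) = 0.0354

0.0354 bits


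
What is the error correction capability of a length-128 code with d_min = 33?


Correction capability = floor((d-1)/2) = floor((33-1)/2) = 16

16 errors


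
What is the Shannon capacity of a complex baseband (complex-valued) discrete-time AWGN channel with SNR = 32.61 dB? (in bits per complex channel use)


SNR_linear = 10^(32.61/10) = 1823.8957; C = log2(1 + SNR_linear) = log2(1 + 1823.8957) = 10.8336

10.8336 bits/channel use


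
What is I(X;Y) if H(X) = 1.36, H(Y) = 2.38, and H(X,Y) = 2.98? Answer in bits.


I(X;Y) = H(X) + H(Y) - H(X,Y) = 1.36 + 2.38 - 2.98 = 0.76

0.76 bits


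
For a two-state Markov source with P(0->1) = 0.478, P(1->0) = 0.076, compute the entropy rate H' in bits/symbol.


Stationary distribution: pi_0 = p10/(p01+p10) = 0.1372, pi_1 = 0.8628. Entropy rate H' = pi_0*H(p01) + pi_1*H(p10) = 0.1372*0.9986 + 0.8628*0.3879 = 0.4717

0.4717 bits/symbol


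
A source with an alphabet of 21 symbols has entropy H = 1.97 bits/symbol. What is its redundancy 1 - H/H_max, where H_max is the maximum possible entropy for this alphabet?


H_max = log2(K) = log2(21) = 4.3923 bits/symbol. Redundancy = 1 - H/H_max = 1 - 1.97/4.3923 = 1 - 0.4485 = 0.5515

0.5515


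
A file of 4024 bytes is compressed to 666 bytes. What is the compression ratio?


Ratio = original / compressed = 4024 / 666 = 6.042

6.042


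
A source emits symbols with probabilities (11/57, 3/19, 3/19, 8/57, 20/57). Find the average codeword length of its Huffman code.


Huffman construction (repeatedly merge the two least-probable nodes; each merge adds 1 bit to every symbol beneath it): 8/57 + 3/19 = 17/57; 3/19 + 11/57 = 20/57; 17/57 + 20/57 = 37/57; 20/57 + 37/57 = 1. Resulting codeword lengths (in the order the probabilities were given): (2, 3, 2, 3, 2). L_avg = sum(p_i * l_i) = 11/57*2 + 3/19*3 + 3/19*2 + 8/57*3 + 20/57*2 = 131/57 = 2.2982

2.2982 bits


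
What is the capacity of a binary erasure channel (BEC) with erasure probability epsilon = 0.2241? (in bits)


C = 1 - epsilon = 1 - 0.2241 = 0.7759

0.7759 bits


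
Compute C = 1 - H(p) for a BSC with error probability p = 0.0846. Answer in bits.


H(p) = -p*log2(p) - (1-p)*log2(1-p) = -0.0846*log2(0.0846) - 0.9154*log2(0.9154) = 0.301447 + 0.116737 = 0.4182. C = 1 - H(p) = 1 - 0.4182 = 0.5818

0.5818 bits


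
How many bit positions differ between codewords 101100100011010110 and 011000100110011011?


Count differing positions: ^ ^ . ^ . . . . . ^ . ^ . . ^ ^ . ^ = 8 differences

8


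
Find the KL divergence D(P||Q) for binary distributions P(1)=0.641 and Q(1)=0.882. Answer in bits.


KL = p*log2(p/q) + (1-p)*log2((1-p)/(1-q)) = 0.641*log2(0.641/0.882) + 0.359*log2(0.359/0.118) = 0.2811

0.2811 bits


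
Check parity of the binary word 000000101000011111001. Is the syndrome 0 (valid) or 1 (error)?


Syndrome = XOR of all bits = 0 XOR 0 XOR 0 XOR 0 XOR 0 XOR 0 XOR 1 XOR 0 XOR 1 XOR 0 XOR 0 XOR 0 XOR 0 XOR 1 XOR 1 XOR 1 XOR 1 XOR 1 XOR 0 XOR 0 XOR 1 = 0

0


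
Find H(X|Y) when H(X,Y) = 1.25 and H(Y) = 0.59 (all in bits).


H(X|Y) = H(X,Y) - H(Y) = 1.25 - 0.59 = 0.66

0.66 bits


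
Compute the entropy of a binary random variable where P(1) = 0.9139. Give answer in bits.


H = -p*log2(p) - (1-p)*log2(1-p). -0.9139*log2(0.9139) = 0.118708; -0.0861*log2(0.0861) = 0.304608. H = 0.118708 + 0.304608 = 0.4233

0.4233 bits


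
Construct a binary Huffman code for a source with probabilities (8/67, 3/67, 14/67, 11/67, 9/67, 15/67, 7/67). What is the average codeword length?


Huffman construction (repeatedly merge the two least-probable nodes; each merge adds 1 bit to every symbol beneath it): 3/67 + 7/67 = 10/67; 8/67 + 9/67 = 17/67; 10/67 + 11/67 = 21/67; 14/67 + 15/67 = 29/67; 17/67 + 21/67 = 38/67; 29/67 + 38/67 = 1. Resulting codeword lengths (in the order the probabilities were given): (3, 4, 2, 3, 3, 2, 4). L_avg = sum(p_i * l_i) = 8/67*3 + 3/67*4 + 14/67*2 + 11/67*3 + 9/67*3 + 15/67*2 + 7/67*4 = 182/67 = 2.7164

2.7164 bits


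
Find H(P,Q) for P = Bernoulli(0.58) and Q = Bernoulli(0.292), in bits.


H(P,Q) = -p*log2(q) - (1-p)*log2(1-q). -0.58*log2(0.292) = 1.030057; -0.42*log2(0.708) = 0.209235. H(P,Q) = 1.030057 + 0.209235 = 1.2393

1.2393 bits


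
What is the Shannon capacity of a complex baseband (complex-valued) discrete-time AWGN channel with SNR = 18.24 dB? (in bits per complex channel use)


SNR_linear = 10^(18.24/10) = 66.6807; C = log2(1 + SNR_linear) = log2(1 + 66.6807) = 6.0807

6.0807 bits/channel use


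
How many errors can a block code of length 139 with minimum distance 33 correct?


Correction capability = floor((d-1)/2) = floor((33-1)/2) = 16

16 errors


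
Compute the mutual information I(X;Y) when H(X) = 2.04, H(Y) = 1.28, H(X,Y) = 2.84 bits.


I(X;Y) = H(X) + H(Y) - H(X,Y) = 2.04 + 1.28 - 2.84 = 0.48

0.48 bits


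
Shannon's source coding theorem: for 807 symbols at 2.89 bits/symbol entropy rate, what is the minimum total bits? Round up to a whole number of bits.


Minimum bits >= n * H = 807 * 2.89 = 2332.23, rounded up to a whole number of bits = 2333

2333 bits


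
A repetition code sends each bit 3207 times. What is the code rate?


Rate = k/n = 1/3207

1/3207


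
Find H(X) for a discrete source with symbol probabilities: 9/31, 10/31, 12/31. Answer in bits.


H = -sum(p_i * log2(p_i)). Terms: -(9/31)*log2(9/31) = 0.518014; -(10/31)*log2(10/31) = 0.526538; -(12/31)*log2(12/31) = 0.530026. H = 0.518014 + 0.526538 + 0.530026 = 1.5746

1.5746 bits


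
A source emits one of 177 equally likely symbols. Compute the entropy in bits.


H = log2(n) = log2(177) = 7.4676

7.4676 bits


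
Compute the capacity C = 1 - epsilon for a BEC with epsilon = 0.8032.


C = 1 - epsilon = 1 - 0.8032 = 0.1968

0.1968 bits


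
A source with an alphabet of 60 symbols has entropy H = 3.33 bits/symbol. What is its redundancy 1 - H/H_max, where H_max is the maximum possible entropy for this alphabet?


H_max = log2(K) = log2(60) = 5.9069 bits/symbol. Redundancy = 1 - H/H_max = 1 - 3.33/5.9069 = 1 - 0.5637 = 0.4363

0.4363


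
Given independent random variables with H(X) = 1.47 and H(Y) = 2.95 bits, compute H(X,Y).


For independent variables, H(X,Y) = H(X) + H(Y) = 1.47 + 2.95 = 4.42

4.42 bits


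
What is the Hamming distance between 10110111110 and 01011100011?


Count differing positions: ^ ^ ^ . ^ . ^ ^ ^ . ^ = 8 differences

8


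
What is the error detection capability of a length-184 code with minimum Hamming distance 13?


Detection capability = d_min - 1 = 13 - 1 = 12

12 errors


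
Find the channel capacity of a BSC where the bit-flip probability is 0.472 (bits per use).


H(p) = -p*log2(p) - (1-p)*log2(1-p) = -0.472*log2(0.472) - 0.528*log2(0.528) = 0.511243 + 0.486494 = 0.9977. C = 1 - H(p) = 1 - 0.9977 = 0.0023

0.0023 bits


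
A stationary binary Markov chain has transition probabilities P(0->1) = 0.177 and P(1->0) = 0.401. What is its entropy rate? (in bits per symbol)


Stationary distribution: pi_0 = p10/(p01+p10) = 0.6938, pi_1 = 0.3062. Entropy rate H' = pi_0*H(p01) + pi_1*H(p10) = 0.6938*0.6735 + 0.3062*0.9715 = 0.7647

0.7647 bits/symbol


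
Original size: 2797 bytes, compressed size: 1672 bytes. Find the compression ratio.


Ratio = original / compressed = 2797 / 1672 = 1.6728

1.6728


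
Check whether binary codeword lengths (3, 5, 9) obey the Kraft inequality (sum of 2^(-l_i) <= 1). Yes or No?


Kraft sum = sum(2^(-l_i)) = 0.1582, need <= 1. Result: satisfied (a binary prefix-free code with these lengths exists)

Yes


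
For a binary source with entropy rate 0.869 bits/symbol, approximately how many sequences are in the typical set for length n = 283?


log2|A_typical| = nH = 283 * 0.869 = 245.927, so |A_typical| ~ 2^245.927 = 1.075e+74

1.075e+74


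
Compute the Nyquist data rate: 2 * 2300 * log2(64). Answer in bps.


Rate = 2 * B * log2(M) = 2 * 2300 * 6.0 = 27600.0

27600.0 bps


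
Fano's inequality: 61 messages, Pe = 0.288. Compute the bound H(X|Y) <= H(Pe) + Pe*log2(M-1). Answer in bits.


H(Pe) = -Pe*log2(Pe) - (1-Pe)*log2(1-Pe) = -0.288*log2(0.288) - 0.712*log2(0.712) = 0.517207 + 0.348916 = 0.8661. Pe*log2(M-1) = 0.288*log2(60) = 1.701184. Bound = H(Pe) + Pe*log2(M-1) = 0.517207 + 0.348916 + 1.701184 = 2.5673

2.5673 bits


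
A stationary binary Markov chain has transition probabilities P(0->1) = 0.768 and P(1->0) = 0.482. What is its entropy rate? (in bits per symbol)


Stationary distribution: pi_0 = p10/(p01+p10) = 0.3856, pi_1 = 0.6144. Entropy rate H' = pi_0*H(p01) + pi_1*H(p10) = 0.3856*0.7815 + 0.6144*0.9991 = 0.9152

0.9152 bits/symbol


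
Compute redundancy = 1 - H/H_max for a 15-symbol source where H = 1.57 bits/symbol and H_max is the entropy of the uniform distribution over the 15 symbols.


H_max = log2(K) = log2(15) = 3.9069 bits/symbol. Redundancy = 1 - H/H_max = 1 - 1.57/3.9069 = 1 - 0.4019 = 0.5981

0.5981


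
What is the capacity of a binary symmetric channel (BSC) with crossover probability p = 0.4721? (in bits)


H(p) = -p*log2(p) - (1-p)*log2(1-p) = -0.4721*log2(0.4721) - 0.5279*log2(0.5279) = 0.511207 + 0.486546 = 0.9978. C = 1 - H(p) = 1 - 0.9978 = 0.0022

0.0022 bits


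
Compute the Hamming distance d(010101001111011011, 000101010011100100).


Count differing positions: . ^ . . . . . ^ ^ ^ . . ^ ^ ^ ^ ^ ^ = 10 differences

10


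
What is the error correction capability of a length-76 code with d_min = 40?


Correction capability = floor((d-1)/2) = floor((40-1)/2) = 19

19 errors


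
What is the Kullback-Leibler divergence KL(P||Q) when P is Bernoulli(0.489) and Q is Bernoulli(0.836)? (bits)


KL = p*log2(p/q) + (1-p)*log2((1-p)/(1-q)) = 0.489*log2(0.489/0.836) + 0.511*log2(0.511/0.164) = 0.4595

0.4595 bits


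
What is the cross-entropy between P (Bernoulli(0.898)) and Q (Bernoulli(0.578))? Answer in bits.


H(P,Q) = -p*log2(q) - (1-p)*log2(1-q). -0.898*log2(0.578) = 0.710191; -0.102*log2(0.422) = 0.126958. H(P,Q) = 0.710191 + 0.126958 = 0.8371

0.8371 bits


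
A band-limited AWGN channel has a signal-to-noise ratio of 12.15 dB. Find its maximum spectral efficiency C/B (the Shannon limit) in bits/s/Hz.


SNR_linear = 10^(12.15/10) = 16.4059; C/B = log2(1 + SNR_linear) = log2(1 + 16.4059) = 4.1215

4.1215 bits/s/Hz


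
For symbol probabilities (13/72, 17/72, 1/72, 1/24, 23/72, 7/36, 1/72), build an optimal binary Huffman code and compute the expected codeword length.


Huffman construction (repeatedly merge the two least-probable nodes; each merge adds 1 bit to every symbol beneath it): 1/72 + 1/72 = 1/36; 1/36 + 1/24 = 5/72; 5/72 + 13/72 = 1/4; 7/36 + 17/72 = 31/72; 1/4 + 23/72 = 41/72; 31/72 + 41/72 = 1. Resulting codeword lengths (in the order the probabilities were given): (3, 2, 5, 4, 2, 2, 5). L_avg = sum(p_i * l_i) = 13/72*3 + 17/72*2 + 1/72*5 + 1/24*4 + 23/72*2 + 7/36*2 + 1/72*5 = 169/72 = 2.3472

2.3472 bits


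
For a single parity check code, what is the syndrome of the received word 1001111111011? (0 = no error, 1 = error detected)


Syndrome = XOR of all bits = 1 XOR 0 XOR 0 XOR 1 XOR 1 XOR 1 XOR 1 XOR 1 XOR 1 XOR 1 XOR 0 XOR 1 XOR 1 = 0

0


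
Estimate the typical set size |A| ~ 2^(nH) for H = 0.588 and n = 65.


log2|A_typical| = nH = 65 * 0.588 = 38.22, so |A_typical| ~ 2^38.22 = 3.202e+11

3.202e+11


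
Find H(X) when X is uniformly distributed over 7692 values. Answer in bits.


H = log2(n) = log2(7692) = 12.9091

12.9091 bits


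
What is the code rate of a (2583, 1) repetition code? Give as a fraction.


Rate = k/n = 1/2583

1/2583


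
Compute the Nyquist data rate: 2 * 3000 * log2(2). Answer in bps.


Rate = 2 * B * log2(M) = 2 * 3000 * 1.0 = 6000.0

6000.0 bps


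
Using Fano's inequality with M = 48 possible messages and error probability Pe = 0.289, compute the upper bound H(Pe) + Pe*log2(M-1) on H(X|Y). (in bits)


H(Pe) = -Pe*log2(Pe) - (1-Pe)*log2(1-Pe) = -0.289*log2(0.289) - 0.711*log2(0.711) = 0.517558 + 0.349868 = 0.8674. Pe*log2(M-1) = 0.289*log2(47) = 1.605276. Bound = H(Pe) + Pe*log2(M-1) = 0.517558 + 0.349868 + 1.605276 = 2.4727

2.4727 bits


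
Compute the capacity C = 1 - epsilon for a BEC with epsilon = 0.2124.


C = 1 - epsilon = 1 - 0.2124 = 0.7876

0.7876 bits


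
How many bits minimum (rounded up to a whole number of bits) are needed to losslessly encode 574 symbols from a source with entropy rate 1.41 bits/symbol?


Minimum bits >= n * H = 574 * 1.41 = 809.34, rounded up to a whole number of bits = 810

810 bits


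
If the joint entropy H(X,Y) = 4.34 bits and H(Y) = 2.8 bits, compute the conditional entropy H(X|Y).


H(X|Y) = H(X,Y) - H(Y) = 4.34 - 2.8 = 1.54

1.54 bits


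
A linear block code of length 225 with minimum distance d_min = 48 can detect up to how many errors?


Detection capability = d_min - 1 = 48 - 1 = 47

47 errors


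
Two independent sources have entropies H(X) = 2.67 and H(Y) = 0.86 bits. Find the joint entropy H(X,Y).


For independent variables, H(X,Y) = H(X) + H(Y) = 2.67 + 0.86 = 3.53

3.53 bits


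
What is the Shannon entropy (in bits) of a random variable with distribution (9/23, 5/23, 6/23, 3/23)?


H = -sum(p_i * log2(p_i)). Terms: -(9/23)*log2(9/23) = 0.529684; -(5/23)*log2(5/23) = 0.478616; -(6/23)*log2(6/23) = 0.505722; -(3/23)*log2(3/23) = 0.383296. H = 0.529684 + 0.478616 + 0.505722 + 0.383296 = 1.8973

1.8973 bits


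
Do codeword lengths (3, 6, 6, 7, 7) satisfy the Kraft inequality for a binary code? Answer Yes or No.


Kraft sum = sum(2^(-l_i)) = 0.1719, need <= 1. Result: satisfied (a binary prefix-free code with these lengths exists)

Yes


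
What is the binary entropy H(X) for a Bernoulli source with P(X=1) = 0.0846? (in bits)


H = -p*log2(p) - (1-p)*log2(1-p). -0.0846*log2(0.0846) = 0.301447; -0.9154*log2(0.9154) = 0.116737. H = 0.301447 + 0.116737 = 0.4182

0.4182 bits


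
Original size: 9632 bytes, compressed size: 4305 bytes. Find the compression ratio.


Ratio = original / compressed = 9632 / 4305 = 2.2374

2.2374


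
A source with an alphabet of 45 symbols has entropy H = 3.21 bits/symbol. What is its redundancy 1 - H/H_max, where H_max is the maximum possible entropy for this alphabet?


H_max = log2(K) = log2(45) = 5.4919 bits/symbol. Redundancy = 1 - H/H_max = 1 - 3.21/5.4919 = 1 - 0.5845 = 0.4155

0.4155


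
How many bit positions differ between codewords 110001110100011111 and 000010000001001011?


Count differing positions: ^ ^ . . ^ ^ ^ ^ . ^ . ^ . ^ . ^ . . = 10 differences

10


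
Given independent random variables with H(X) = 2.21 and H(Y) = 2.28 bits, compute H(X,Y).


For independent variables, H(X,Y) = H(X) + H(Y) = 2.21 + 2.28 = 4.49

4.49 bits


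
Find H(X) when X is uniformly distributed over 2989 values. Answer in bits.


H = log2(n) = log2(2989) = 11.5454

11.5454 bits


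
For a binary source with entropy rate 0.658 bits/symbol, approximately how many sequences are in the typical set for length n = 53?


log2|A_typical| = nH = 53 * 0.658 = 34.874, so |A_typical| ~ 2^34.874 = 3.149e+10

3.149e+10


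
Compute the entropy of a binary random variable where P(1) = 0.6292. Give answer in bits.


H = -p*log2(p) - (1-p)*log2(1-p). -0.6292*log2(0.6292) = 0.420563; -0.3708*log2(0.3708) = 0.530721. H = 0.420563 + 0.530721 = 0.9513

0.9513 bits


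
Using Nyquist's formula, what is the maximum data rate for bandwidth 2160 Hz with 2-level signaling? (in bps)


Rate = 2 * B * log2(M) = 2 * 2160 * 1.0 = 4320.0

4320.0 bps


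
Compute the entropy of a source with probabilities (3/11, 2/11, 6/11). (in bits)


H = -sum(p_i * log2(p_i)). Terms: -(3/11)*log2(3/11) = 0.511219; -(2/11)*log2(2/11) = 0.447169; -(6/11)*log2(6/11) = 0.476983. H = 0.511219 + 0.447169 + 0.476983 = 1.4354

1.4354 bits


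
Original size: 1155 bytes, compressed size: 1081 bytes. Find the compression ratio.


Ratio = original / compressed = 1155 / 1081 = 1.0685

1.0685


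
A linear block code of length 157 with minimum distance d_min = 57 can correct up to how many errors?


Correction capability = floor((d-1)/2) = floor((57-1)/2) = 28

28 errors


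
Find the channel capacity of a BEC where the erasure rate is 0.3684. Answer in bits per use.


C = 1 - epsilon = 1 - 0.3684 = 0.6316

0.6316 bits


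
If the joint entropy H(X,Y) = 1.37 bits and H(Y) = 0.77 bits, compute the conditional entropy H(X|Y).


H(X|Y) = H(X,Y) - H(Y) = 1.37 - 0.77 = 0.6

0.6 bits


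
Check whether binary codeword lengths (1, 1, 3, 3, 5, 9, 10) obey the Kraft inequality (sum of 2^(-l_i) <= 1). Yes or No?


Kraft sum = sum(2^(-l_i)) = 1.2842, need <= 1. Result: violated (a binary prefix-free code with these lengths cannot exist)

No


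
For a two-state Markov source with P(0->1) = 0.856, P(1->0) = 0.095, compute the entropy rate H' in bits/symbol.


Stationary distribution: pi_0 = p10/(p01+p10) = 0.0999, pi_1 = 0.9001. Entropy rate H' = pi_0*H(p01) + pi_1*H(p10) = 0.0999*0.5946 + 0.9001*0.4529 = 0.4671

0.4671 bits/symbol


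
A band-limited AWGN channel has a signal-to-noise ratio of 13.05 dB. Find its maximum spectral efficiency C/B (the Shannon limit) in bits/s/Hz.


SNR_linear = 10^(13.05/10) = 20.1837; C/B = log2(1 + SNR_linear) = log2(1 + 20.1837) = 4.4049

4.4049 bits/s/Hz


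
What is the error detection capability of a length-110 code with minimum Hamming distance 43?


Detection capability = d_min - 1 = 43 - 1 = 42

42 errors


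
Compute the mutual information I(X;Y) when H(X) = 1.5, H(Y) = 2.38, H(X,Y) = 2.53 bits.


I(X;Y) = H(X) + H(Y) - H(X,Y) = 1.5 + 2.38 - 2.53 = 1.35

1.35 bits


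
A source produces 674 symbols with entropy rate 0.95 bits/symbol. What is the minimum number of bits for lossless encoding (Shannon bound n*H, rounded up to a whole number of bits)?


Minimum bits >= n * H = 674 * 0.95 = 640.3, rounded up to a whole number of bits = 641

641 bits


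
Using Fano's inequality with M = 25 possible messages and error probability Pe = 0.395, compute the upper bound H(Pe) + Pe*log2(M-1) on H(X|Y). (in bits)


H(Pe) = -Pe*log2(Pe) - (1-Pe)*log2(1-Pe) = -0.395*log2(0.395) - 0.605*log2(0.605) = 0.529330 + 0.438621 = 0.968. Pe*log2(M-1) = 0.395*log2(24) = 1.811060. Bound = H(Pe) + Pe*log2(M-1) = 0.529330 + 0.438621 + 1.811060 = 2.779

2.779 bits


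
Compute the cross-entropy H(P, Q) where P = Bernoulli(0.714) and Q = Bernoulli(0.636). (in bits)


H(P,Q) = -p*log2(q) - (1-p)*log2(1-q). -0.714*log2(0.636) = 0.466172; -0.286*log2(0.364) = 0.416985. H(P,Q) = 0.466172 + 0.416985 = 0.8832

0.8832 bits


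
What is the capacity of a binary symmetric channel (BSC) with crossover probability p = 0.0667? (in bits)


H(p) = -p*log2(p) - (1-p)*log2(1-p) = -0.0667*log2(0.0667) - 0.9333*log2(0.9333) = 0.260542 + 0.092945 = 0.3535. C = 1 - H(p) = 1 - 0.3535 = 0.6465

0.6465 bits


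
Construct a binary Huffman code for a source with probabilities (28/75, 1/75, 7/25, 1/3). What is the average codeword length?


Huffman construction (repeatedly merge the two least-probable nodes; each merge adds 1 bit to every symbol beneath it): 1/75 + 7/25 = 22/75; 22/75 + 1/3 = 47/75; 28/75 + 47/75 = 1. Resulting codeword lengths (in the order the probabilities were given): (1, 3, 3, 2). L_avg = sum(p_i * l_i) = 28/75*1 + 1/75*3 + 7/25*3 + 1/3*2 = 48/25 = 1.92

1.92 bits


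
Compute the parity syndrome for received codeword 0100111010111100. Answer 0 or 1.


Syndrome = XOR of all bits = 0 XOR 1 XOR 0 XOR 0 XOR 1 XOR 1 XOR 1 XOR 0 XOR 1 XOR 0 XOR 1 XOR 1 XOR 1 XOR 1 XOR 0 XOR 0 = 1

1


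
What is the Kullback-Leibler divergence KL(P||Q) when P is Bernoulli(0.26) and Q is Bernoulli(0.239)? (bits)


KL = p*log2(p/q) + (1-p)*log2((1-p)/(1-q)) = 0.26*log2(0.26/0.239) + 0.74*log2(0.74/0.761) = 0.0017

0.0017 bits


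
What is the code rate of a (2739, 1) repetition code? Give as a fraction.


Rate = k/n = 1/2739

1/2739


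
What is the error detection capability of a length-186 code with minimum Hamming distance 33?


Detection capability = d_min - 1 = 33 - 1 = 32

32 errors


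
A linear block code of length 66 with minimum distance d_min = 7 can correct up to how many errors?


Correction capability = floor((d-1)/2) = floor((7-1)/2) = 3

3 errors


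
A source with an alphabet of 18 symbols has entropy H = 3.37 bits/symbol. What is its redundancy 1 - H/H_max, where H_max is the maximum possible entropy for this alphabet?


H_max = log2(K) = log2(18) = 4.1699 bits/symbol. Redundancy = 1 - H/H_max = 1 - 3.37/4.1699 = 1 - 0.8082 = 0.1918

0.1918


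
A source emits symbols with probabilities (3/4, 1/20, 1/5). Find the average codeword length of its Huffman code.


Huffman construction (repeatedly merge the two least-probable nodes; each merge adds 1 bit to every symbol beneath it): 1/20 + 1/5 = 1/4; 1/4 + 3/4 = 1. Resulting codeword lengths (in the order the probabilities were given): (1, 2, 2). L_avg = sum(p_i * l_i) = 3/4*1 + 1/20*2 + 1/5*2 = 5/4 = 1.25

1.25 bits


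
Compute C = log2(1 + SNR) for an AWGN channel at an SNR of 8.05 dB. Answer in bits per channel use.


SNR_linear = 10^(8.05/10) = 6.3826; C = log2(1 + SNR_linear) = log2(1 + 6.3826) = 2.8841

2.8841 bits/channel use


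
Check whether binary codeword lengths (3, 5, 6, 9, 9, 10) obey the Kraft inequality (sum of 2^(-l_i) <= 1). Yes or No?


Kraft sum = sum(2^(-l_i)) = 0.1768, need <= 1. Result: satisfied (a binary prefix-free code with these lengths exists)

Yes


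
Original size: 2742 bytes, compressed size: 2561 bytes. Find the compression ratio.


Ratio = original / compressed = 2742 / 2561 = 1.0707

1.0707


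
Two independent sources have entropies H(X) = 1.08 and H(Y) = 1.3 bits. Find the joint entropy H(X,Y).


For independent variables, H(X,Y) = H(X) + H(Y) = 1.08 + 1.3 = 2.38

2.38 bits


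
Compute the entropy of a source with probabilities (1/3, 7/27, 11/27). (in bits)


H = -sum(p_i * log2(p_i)). Terms: -(1/3)*log2(1/3) = 0.528321; -(7/27)*log2(7/27) = 0.504916; -(11/27)*log2(11/27) = 0.527778. H = 0.528321 + 0.504916 + 0.527778 = 1.561

1.561 bits
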